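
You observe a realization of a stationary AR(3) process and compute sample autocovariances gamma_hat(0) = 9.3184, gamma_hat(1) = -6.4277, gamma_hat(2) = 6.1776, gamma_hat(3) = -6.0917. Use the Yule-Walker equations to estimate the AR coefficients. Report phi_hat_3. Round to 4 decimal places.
\hat\phi_{3} = -0.2480

The Yule-Walker equations for an AR(p) process read, in matrix form,
  Gamma_p phi = r_p,   with   (Gamma_p)_{ij} = gamma(|i - j|),
                       (r_p)_i = gamma(i),   i,j = 1..p.
Substitute the sample gammas (Toeplitz matrix and right-hand side of size 3):
  Gamma_p = [[9.3184, -6.4277, 6.1776], [-6.4277, 9.3184, -6.4277], [6.1776, -6.4277, 9.3184]]
  r_p     = [-6.4277, 6.1776, -6.0917]
Written out (R1..R3):
  (R1) 9.3184 phi_1 - 6.4277 phi_2 + 6.1776 phi_3 = -6.4277
  (R2) -6.4277 phi_1 + 9.3184 phi_2 - 6.4277 phi_3 = 6.1776
  (R3) 6.1776 phi_1 - 6.4277 phi_2 + 9.3184 phi_3 = -6.0917
Gaussian elimination:
  R2 <- R2 - (-6.4277/9.3184) R1 = R2 - (-0.689786) R1:  4.884664 phi_2 - 2.166479 phi_3 = 1.743864
  R3 <- R3 - (6.1776/9.3184) R1 = R3 - (0.662946) R1:  -2.166479 phi_2 + 5.222982 phi_3 = -1.830479
  R3 <- R3 - (-2.166479/4.884664) R2 = R3 - (-0.443527) R2:  4.262091 phi_3 = -1.057029
Back-substitution:
  phi_hat_3 = -1.057029 / 4.262091 = -0.248007
  phi_hat_2 = (1.743864 - (-2.166479)(-0.248007)) / 4.884664 = 0.24701
  phi_hat_1 = (-6.4277 - (-6.4277)(0.24701) - (6.1776)(-0.248007)) / 9.3184 = -0.354986
So phi_hat = [-0.3550, 0.2470, -0.2480].
Therefore phi_hat_3 = -0.2480.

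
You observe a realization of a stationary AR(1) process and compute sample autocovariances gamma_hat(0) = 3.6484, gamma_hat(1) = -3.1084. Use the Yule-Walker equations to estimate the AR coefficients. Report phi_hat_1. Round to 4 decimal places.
\hat\phi_{1} = -0.8520

The Yule-Walker equations for an AR(p) process read, in matrix form,
  Gamma_p phi = r_p,   with   (Gamma_p)_{ij} = gamma(|i - j|),
                       (r_p)_i = gamma(i),   i,j = 1..p.
Substitute the sample gammas (Toeplitz matrix and right-hand side of size 1):
  Gamma_p = [[3.6484]]
  r_p     = [-3.1084]
With p = 1 this is the single equation gamma(0) phi_1 = gamma(1):
  phi_hat_1 = gamma(1) / gamma(0) = -3.1084 / 3.6484 = -0.8520.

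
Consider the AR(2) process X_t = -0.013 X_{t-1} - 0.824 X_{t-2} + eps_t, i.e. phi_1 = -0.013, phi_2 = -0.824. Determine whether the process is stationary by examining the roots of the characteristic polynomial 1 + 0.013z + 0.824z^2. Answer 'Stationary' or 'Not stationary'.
\text{Stationary}

The AR(p) characteristic polynomial is P(z) = 1 + 0.013z + 0.824z^2.
Stationarity requires all roots to lie outside the unit circle, i.e. |z| > 1 for every root.
Set 1 + (0.013) z + (0.824) z^2 = 0, i.e. a z^2 + b z + c = 0 with a = 0.824, b = 0.013, c = 1.
Discriminant D = b^2 - 4ac = (0.013)^2 - 4*(0.824)*1 = 0.000169 - (3.296) = -3.295831.
D < 0, so the roots are the complex-conjugate pair z = (-b +/- i sqrt(-D)) / (2a) = -0.0079 +/- 1.1016i.
For a conjugate pair |z|^2 = z * conj(z) = (product of roots) = c/a = 1/(0.824) = 1.213592, so |z| = sqrt(1.213592) = 1.1016 for both roots.
Moduli of all roots: 1.1016, 1.1016.
All moduli strictly greater than 1? Yes.
Verdict: Stationary.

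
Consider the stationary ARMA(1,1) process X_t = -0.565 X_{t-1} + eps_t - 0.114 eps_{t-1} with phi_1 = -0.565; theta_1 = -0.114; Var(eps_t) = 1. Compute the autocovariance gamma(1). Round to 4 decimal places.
\gamma(1) = -1.0616

Multiply the model equation by X_{t-k} and take expectations. With theta_0 = psi_0 = 1 and psi_j the MA(infinity) weights, this gives
  gamma(k) - sum_i phi_i gamma(k-i) = c_k,
  c_k = sigma^2 * sum_{j=k..q} theta_j psi_{j-k}   (c_k = 0 for k > q),
using gamma(-m) = gamma(m).
psi-weights needed (psi_j = theta_j + sum_i phi_i psi_{j-i}):
  psi_1 = theta_1 + phi_1 = -0.114 + (-0.565) = -0.679
Right-hand sides:
  c_0 = sigma^2 (1 + theta_1 psi_1) = 1 * (1 + (-0.114)(-0.679)) = 1 * 1.077406 = 1.077406
  c_1 = sigma^2 theta_1 = 1 * (-0.114) = -0.114
  c_2 = 0
Equations for k = 0 and k = 1 (AR order 1):
  gamma(0) = phi_1 gamma(1) + c_0
  gamma(1) = phi_1 gamma(0) + c_1
Substituting the second into the first: gamma(0) (1 - phi_1^2) = c_0 + phi_1 c_1, so
  gamma(0) = (c_0 + phi_1 c_1) / (1 - phi_1^2) = (1.077406 + (-0.565)(-0.114)) / (1 - (-0.565)^2) = 1.141816 / 0.680775 = 1.67723.
  gamma(1) = phi_1 gamma(0) + c_1 = (-0.565)(1.67723) + (-0.114) = -1.061635.
Therefore gamma(1) = -1.0616 (to 4 decimal places).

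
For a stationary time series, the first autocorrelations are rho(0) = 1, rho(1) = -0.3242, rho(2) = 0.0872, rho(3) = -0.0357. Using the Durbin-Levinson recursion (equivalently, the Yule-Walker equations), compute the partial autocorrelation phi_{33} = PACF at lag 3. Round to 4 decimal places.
\phi_{33} = -0.0149

The PACF at lag k is phi_{kk}, the last component of the solution
to the Yule-Walker system G_k phi = r_k where
  (G_k)_{ij} = rho(|i - j|), (r_k)_i = rho(i), i,j = 1..k.
Equivalently, Durbin-Levinson gives phi_{kk} iteratively:
  phi_{11} = rho(1)
  phi_{kk} = [rho(k) - sum_{j=1..k-1} phi_{k-1,j} rho(k-j)]
            / [1 - sum_{j=1..k-1} phi_{k-1,j} rho(j)],
  phi_{k,j} = phi_{k-1,j} - phi_{kk} phi_{k-1,k-j},  j = 1..k-1.
Step k = 1:
  phi_11 = rho(1) = -0.3242.
Step k = 2:
  phi_22 = [rho(2) - phi_11 rho(1)] / [1 - phi_11 rho(1)] = [0.0872 - (-0.3242)(-0.3242)] / [1 - (-0.3242)(-0.3242)]
         = -0.01790564 / 0.89489436 = -0.020009.
  Update: phi_21 = phi_11 - phi_22 phi_11 = -0.3242 - (-0.020009)(-0.3242) = -0.330687.
Step k = 3:
  phi_33 = [rho(3) - phi_21 rho(2) - phi_22 rho(1)] / [1 - phi_21 rho(1) - phi_22 rho(2)]
    numerator   = -0.0357 - (-0.330687)(0.0872) - (-0.020009)(-0.3242) = -0.01335092
    denominator = 1 - (-0.330687)(-0.3242) - (-0.020009)(0.0872) = 0.89453609
  phi_33 = -0.01335092 / 0.89453609 = -0.0149.
Therefore phi_{33} = -0.0149.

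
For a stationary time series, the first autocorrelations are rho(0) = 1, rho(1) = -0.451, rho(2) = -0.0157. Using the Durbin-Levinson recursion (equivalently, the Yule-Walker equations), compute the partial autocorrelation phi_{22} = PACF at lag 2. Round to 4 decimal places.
\phi_{22} = -0.2750

The PACF at lag k is phi_{kk}, the last component of the solution
to the Yule-Walker system G_k phi = r_k where
  (G_k)_{ij} = rho(|i - j|), (r_k)_i = rho(i), i,j = 1..k.
Equivalently, Durbin-Levinson gives phi_{kk} iteratively:
  phi_{11} = rho(1)
  phi_{kk} = [rho(k) - sum_{j=1..k-1} phi_{k-1,j} rho(k-j)]
            / [1 - sum_{j=1..k-1} phi_{k-1,j} rho(j)],
  phi_{k,j} = phi_{k-1,j} - phi_{kk} phi_{k-1,k-j},  j = 1..k-1.
Step k = 1:
  phi_11 = rho(1) = -0.451.
Step k = 2:
  phi_22 = [rho(2) - phi_11 rho(1)] / [1 - phi_11 rho(1)] = [-0.0157 - (-0.451)(-0.451)] / [1 - (-0.451)(-0.451)]
         = -0.219101 / 0.796599 = -0.275.
Therefore phi_{22} = -0.2750.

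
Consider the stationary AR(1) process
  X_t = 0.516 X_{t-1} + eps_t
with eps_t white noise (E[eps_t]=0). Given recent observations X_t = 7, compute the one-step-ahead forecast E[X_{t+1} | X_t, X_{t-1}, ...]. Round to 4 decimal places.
E[X_{t+1} \mid \mathcal F_t] = 3.6120

For an AR(p) model X_t = c + sum_i phi_i X_{t-i} + eps_t, the
one-step-ahead conditional mean is
  E[X_{t+1} | X_t, ...] = c + sum_i phi_i X_{t+1-i}.
Substitute known values:
  E[X_{t+1} | ...] = (0.516) * (7)
                   = 3.6120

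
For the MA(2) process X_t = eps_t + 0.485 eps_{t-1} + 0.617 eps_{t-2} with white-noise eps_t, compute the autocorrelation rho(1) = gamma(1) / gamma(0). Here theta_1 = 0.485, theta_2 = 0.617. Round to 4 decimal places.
\rho(1) = 0.4853

For an MA(q) process with theta_0 = 1, the autocovariance is
  gamma(k) = sigma^2 * sum_{i=0..q-k} theta_i * theta_{i+k},
and rho(k) = gamma(k) / gamma(0). Sigma^2 cancels.
  numerator   = (1)*(0.485) + (0.485)*(0.617) = 0.784245.
  denominator = (1)^2 + (0.485)^2 + (0.617)^2 = 1.615914.
  rho(1) = 0.784245 / 1.615914 = 0.4853.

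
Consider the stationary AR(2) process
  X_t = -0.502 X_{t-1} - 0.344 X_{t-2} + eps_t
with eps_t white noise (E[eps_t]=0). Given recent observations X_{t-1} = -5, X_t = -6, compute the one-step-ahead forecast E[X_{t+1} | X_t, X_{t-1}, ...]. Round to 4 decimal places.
E[X_{t+1} \mid \mathcal F_t] = 4.7320

For an AR(p) model X_t = c + sum_i phi_i X_{t-i} + eps_t, the
one-step-ahead conditional mean is
  E[X_{t+1} | X_t, ...] = c + sum_i phi_i X_{t+1-i}.
Substitute known values:
  E[X_{t+1} | ...] = (-0.502) * (-6) + (-0.344) * (-5)
                   = 4.7320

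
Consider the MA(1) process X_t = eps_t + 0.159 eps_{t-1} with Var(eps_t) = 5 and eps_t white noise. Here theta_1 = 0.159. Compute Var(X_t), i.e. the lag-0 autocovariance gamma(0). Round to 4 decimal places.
\gamma(0) = 5.1264

For an MA(q) process X_t = eps_t + sum_i theta_i eps_{t-i} with
Var(eps_t) = sigma^2, the variance is
  gamma(0) = sigma^2 * (1 + sum_i theta_i^2).
  sum_i theta_i^2 = (0.159)^2 = 0.025281.
  gamma(0) = 5 * (1 + 0.025281) = 5 * 1.025281 = 5.126405, which rounds to 5.1264.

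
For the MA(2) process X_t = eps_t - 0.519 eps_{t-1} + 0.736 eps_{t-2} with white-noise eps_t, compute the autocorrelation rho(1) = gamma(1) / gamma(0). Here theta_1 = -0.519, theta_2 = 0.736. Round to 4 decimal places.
\rho(1) = -0.4975

For an MA(q) process with theta_0 = 1, the autocovariance is
  gamma(k) = sigma^2 * sum_{i=0..q-k} theta_i * theta_{i+k},
and rho(k) = gamma(k) / gamma(0). Sigma^2 cancels.
  numerator   = (1)*(-0.519) + (-0.519)*(0.736) = -0.900984.
  denominator = (1)^2 + (-0.519)^2 + (0.736)^2 = 1.811057.
  rho(1) = -0.900984 / 1.811057 = -0.4975.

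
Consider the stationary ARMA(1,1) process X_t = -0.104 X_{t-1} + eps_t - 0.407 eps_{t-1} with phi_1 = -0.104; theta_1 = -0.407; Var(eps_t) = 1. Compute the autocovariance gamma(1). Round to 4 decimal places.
\gamma(1) = -0.5385

Multiply the model equation by X_{t-k} and take expectations. With theta_0 = psi_0 = 1 and psi_j the MA(infinity) weights, this gives
  gamma(k) - sum_i phi_i gamma(k-i) = c_k,
  c_k = sigma^2 * sum_{j=k..q} theta_j psi_{j-k}   (c_k = 0 for k > q),
using gamma(-m) = gamma(m).
psi-weights needed (psi_j = theta_j + sum_i phi_i psi_{j-i}):
  psi_1 = theta_1 + phi_1 = -0.407 + (-0.104) = -0.511
Right-hand sides:
  c_0 = sigma^2 (1 + theta_1 psi_1) = 1 * (1 + (-0.407)(-0.511)) = 1 * 1.207977 = 1.207977
  c_1 = sigma^2 theta_1 = 1 * (-0.407) = -0.407
  c_2 = 0
Equations for k = 0 and k = 1 (AR order 1):
  gamma(0) = phi_1 gamma(1) + c_0
  gamma(1) = phi_1 gamma(0) + c_1
Substituting the second into the first: gamma(0) (1 - phi_1^2) = c_0 + phi_1 c_1, so
  gamma(0) = (c_0 + phi_1 c_1) / (1 - phi_1^2) = (1.207977 + (-0.104)(-0.407)) / (1 - (-0.104)^2) = 1.250305 / 0.989184 = 1.263976.
  gamma(1) = phi_1 gamma(0) + c_1 = (-0.104)(1.263976) + (-0.407) = -0.538454.
Therefore gamma(1) = -0.5385 (to 4 decimal places).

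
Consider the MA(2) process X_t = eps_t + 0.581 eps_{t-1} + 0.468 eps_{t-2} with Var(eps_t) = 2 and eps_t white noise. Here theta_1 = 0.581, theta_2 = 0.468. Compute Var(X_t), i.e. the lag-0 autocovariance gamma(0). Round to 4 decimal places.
\gamma(0) = 3.1132

For an MA(q) process X_t = eps_t + sum_i theta_i eps_{t-i} with
Var(eps_t) = sigma^2, the variance is
  gamma(0) = sigma^2 * (1 + sum_i theta_i^2).
  sum_i theta_i^2 = (0.581)^2 + (0.468)^2 = 0.337561 + 0.219024 = 0.556585.
  gamma(0) = 2 * (1 + 0.556585) = 2 * 1.556585 = 3.11317, which rounds to 3.1132.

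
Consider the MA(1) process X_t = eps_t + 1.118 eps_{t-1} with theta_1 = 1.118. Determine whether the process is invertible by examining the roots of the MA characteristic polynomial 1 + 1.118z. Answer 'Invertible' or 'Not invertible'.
\text{Not invertible}

The MA(q) characteristic polynomial is P(z) = 1 + 1.118z.
Invertibility requires all roots to lie outside the unit circle, i.e. |z| > 1 for every root.
This is linear in z: 1 + (1.118) z = 0  =>  z = -1/(1.118) = -0.894454,  |z| = 0.894454.
Moduli of all roots: 0.8945.
All moduli strictly greater than 1? No.
Verdict: Not invertible.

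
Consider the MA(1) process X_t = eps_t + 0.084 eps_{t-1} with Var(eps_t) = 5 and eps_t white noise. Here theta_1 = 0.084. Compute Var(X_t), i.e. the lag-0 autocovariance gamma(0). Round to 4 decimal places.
\gamma(0) = 5.0353

For an MA(q) process X_t = eps_t + sum_i theta_i eps_{t-i} with
Var(eps_t) = sigma^2, the variance is
  gamma(0) = sigma^2 * (1 + sum_i theta_i^2).
  sum_i theta_i^2 = (0.084)^2 = 0.007056.
  gamma(0) = 5 * (1 + 0.007056) = 5 * 1.007056 = 5.03528, which rounds to 5.0353.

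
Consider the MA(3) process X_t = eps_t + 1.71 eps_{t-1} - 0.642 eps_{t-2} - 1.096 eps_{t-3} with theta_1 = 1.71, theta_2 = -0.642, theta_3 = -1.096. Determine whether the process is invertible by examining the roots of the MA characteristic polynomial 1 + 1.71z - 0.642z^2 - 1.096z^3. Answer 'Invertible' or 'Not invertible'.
\text{Not invertible}

The MA(q) characteristic polynomial is P(z) = 1 + 1.71z - 0.642z^2 - 1.096z^3.
Invertibility requires all roots to lie outside the unit circle, i.e. |z| > 1 for every root.
Degree 3: look for a simple real root z0 first, then factor out (1 - z/z0) and solve the remaining quadratic.
Testing z0 = -1.25: P(-1.25) = 1 + (1.71)(-1.25) + (-0.642)(-1.25)^2 + (-1.096)(-1.25)^3
  = 1 + (-2.1375) + (-1.003125) + (2.140625) = 0.  So z_0 = -1.25 is a root, |z_0| = 1.25.
Divide out the factor (1 + 0.8 z) = (1 - z/z0) (since 1/z0 = -0.8):
  P(z) = (1 + 0.8 z)(1 + (0.91) z + (-1.37) z^2)
  [check: z-coef 0.91 - (-0.8) = 1.71; z^2-coef -1.37 - (-0.8)(0.91) = -0.642; z^3-coef -(-0.8)(-1.37) = -1.096.]
Remaining roots from the quadratic factor 1 + (0.91) z + (-1.37) z^2:
  Set 1 + (0.91) z + (-1.37) z^2 = 0, i.e. a z^2 + b z + c = 0 with a = -1.37, b = 0.91, c = 1.
  Discriminant D = b^2 - 4ac = (0.91)^2 - 4*(-1.37)*1 = 0.8281 - (-5.48) = 6.3081.
  D >= 0, so the roots are real: z = (-b +/- sqrt(D)) / (2a) = (-0.91 +/- 2.511593) / (-2.74).
    z_1 = (-0.91 + 2.511593) / (-2.74) = -0.5845,   |z_1| = 0.5845.
    z_2 = (-0.91 - 2.511593) / (-2.74) = 1.2488,   |z_2| = 1.2488.
Moduli of all roots: 1.2500, 0.5845, 1.2488.
All moduli strictly greater than 1? No.
Verdict: Not invertible.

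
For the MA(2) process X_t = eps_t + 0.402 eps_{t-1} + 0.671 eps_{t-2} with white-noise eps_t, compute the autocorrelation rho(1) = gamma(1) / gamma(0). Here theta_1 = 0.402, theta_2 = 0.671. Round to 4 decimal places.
\rho(1) = 0.4168

For an MA(q) process with theta_0 = 1, the autocovariance is
  gamma(k) = sigma^2 * sum_{i=0..q-k} theta_i * theta_{i+k},
and rho(k) = gamma(k) / gamma(0). Sigma^2 cancels.
  numerator   = (1)*(0.402) + (0.402)*(0.671) = 0.671742.
  denominator = (1)^2 + (0.402)^2 + (0.671)^2 = 1.611845.
  rho(1) = 0.671742 / 1.611845 = 0.4168.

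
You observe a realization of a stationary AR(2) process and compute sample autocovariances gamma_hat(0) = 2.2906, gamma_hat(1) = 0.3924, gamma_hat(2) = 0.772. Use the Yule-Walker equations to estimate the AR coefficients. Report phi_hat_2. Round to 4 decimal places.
\hat\phi_{2} = 0.3170

The Yule-Walker equations for an AR(p) process read, in matrix form,
  Gamma_p phi = r_p,   with   (Gamma_p)_{ij} = gamma(|i - j|),
                       (r_p)_i = gamma(i),   i,j = 1..p.
Substitute the sample gammas (Toeplitz matrix and right-hand side of size 2):
  Gamma_p = [[2.2906, 0.3924], [0.3924, 2.2906]]
  r_p     = [0.3924, 0.772]
Written out:
  2.2906 phi_1 + 0.3924 phi_2 = 0.3924
  0.3924 phi_1 + 2.2906 phi_2 = 0.772
Solve by Cramer's rule:
  det = gamma(0)^2 - gamma(1)^2 = (2.2906)^2 - (0.3924)^2 = 5.24684836 - 0.15397776 = 5.0928706
  phi_hat_1 = [gamma(1) gamma(0) - gamma(1) gamma(2)] / det = [(0.3924)(2.2906) - (0.3924)(0.772)] / 5.0928706 = 0.59589864 / 5.0928706 = 0.117
  phi_hat_2 = [gamma(0) gamma(2) - gamma(1)^2] / det = [(2.2906)(0.772) - (0.3924)^2] / 5.0928706 = 1.61436544 / 5.0928706 = 0.317
So phi_hat = [0.1170, 0.3170].
Therefore phi_hat_2 = 0.3170.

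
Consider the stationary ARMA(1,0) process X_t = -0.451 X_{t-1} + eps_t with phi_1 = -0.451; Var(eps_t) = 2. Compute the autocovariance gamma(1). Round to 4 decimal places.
\gamma(1) = -1.1323

Multiply the model equation by X_{t-k} and take expectations. With theta_0 = psi_0 = 1 and psi_j the MA(infinity) weights, this gives
  gamma(k) - sum_i phi_i gamma(k-i) = c_k,
  c_k = sigma^2 * sum_{j=k..q} theta_j psi_{j-k}   (c_k = 0 for k > q),
using gamma(-m) = gamma(m).
Pure AR (q = 0): c_0 = sigma^2 = 2, c_k = 0 for k >= 1.
Equations for k = 0 and k = 1 (AR order 1):
  gamma(0) = phi_1 gamma(1) + c_0
  gamma(1) = phi_1 gamma(0) + c_1
Substituting the second into the first: gamma(0) (1 - phi_1^2) = c_0 + phi_1 c_1, so
  gamma(0) = c_0 / (1 - phi_1^2) = 2 / (1 - (-0.451)^2) = 2 / 0.796599 = 2.510674.
  gamma(1) = phi_1 gamma(0) = (-0.451)(2.510674) = -1.132314.
Therefore gamma(1) = -1.1323 (to 4 decimal places).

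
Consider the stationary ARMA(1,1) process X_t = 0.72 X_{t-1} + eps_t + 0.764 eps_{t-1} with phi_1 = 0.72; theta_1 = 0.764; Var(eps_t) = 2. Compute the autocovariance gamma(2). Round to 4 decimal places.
\gamma(2) = 6.8780

Multiply the model equation by X_{t-k} and take expectations. With theta_0 = psi_0 = 1 and psi_j the MA(infinity) weights, this gives
  gamma(k) - sum_i phi_i gamma(k-i) = c_k,
  c_k = sigma^2 * sum_{j=k..q} theta_j psi_{j-k}   (c_k = 0 for k > q),
using gamma(-m) = gamma(m).
psi-weights needed (psi_j = theta_j + sum_i phi_i psi_{j-i}):
  psi_1 = theta_1 + phi_1 = 0.764 + (0.72) = 1.484
Right-hand sides:
  c_0 = sigma^2 (1 + theta_1 psi_1) = 2 * (1 + (0.764)(1.484)) = 2 * 2.133776 = 4.267552
  c_1 = sigma^2 theta_1 = 2 * (0.764) = 1.528
  c_2 = 0
Equations for k = 0 and k = 1 (AR order 1):
  gamma(0) = phi_1 gamma(1) + c_0
  gamma(1) = phi_1 gamma(0) + c_1
Substituting the second into the first: gamma(0) (1 - phi_1^2) = c_0 + phi_1 c_1, so
  gamma(0) = (c_0 + phi_1 c_1) / (1 - phi_1^2) = (4.267552 + (0.72)(1.528)) / (1 - (0.72)^2) = 5.367712 / 0.4816 = 11.145581.
  gamma(1) = phi_1 gamma(0) + c_1 = (0.72)(11.145581) + (1.528) = 9.552819.
For k = 2 (> q): gamma(2) = phi_1 gamma(1) = (0.72)(9.552819) = 6.878029.
Therefore gamma(2) = 6.8780 (to 4 decimal places).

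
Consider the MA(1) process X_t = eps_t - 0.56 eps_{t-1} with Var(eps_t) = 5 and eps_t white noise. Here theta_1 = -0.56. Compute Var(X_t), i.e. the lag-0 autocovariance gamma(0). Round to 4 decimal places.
\gamma(0) = 6.5680

For an MA(q) process X_t = eps_t + sum_i theta_i eps_{t-i} with
Var(eps_t) = sigma^2, the variance is
  gamma(0) = sigma^2 * (1 + sum_i theta_i^2).
  sum_i theta_i^2 = (-0.56)^2 = 0.3136.
  gamma(0) = 5 * (1 + 0.3136) = 5 * 1.3136 = 6.568, which rounds to 6.5680.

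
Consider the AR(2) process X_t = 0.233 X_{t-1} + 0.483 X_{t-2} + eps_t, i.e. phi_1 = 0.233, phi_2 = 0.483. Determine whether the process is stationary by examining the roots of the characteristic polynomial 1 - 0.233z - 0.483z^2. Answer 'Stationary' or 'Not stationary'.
\text{Stationary}

The AR(p) characteristic polynomial is P(z) = 1 - 0.233z - 0.483z^2.
Stationarity requires all roots to lie outside the unit circle, i.e. |z| > 1 for every root.
Set 1 + (-0.233) z + (-0.483) z^2 = 0, i.e. a z^2 + b z + c = 0 with a = -0.483, b = -0.233, c = 1.
Discriminant D = b^2 - 4ac = (-0.233)^2 - 4*(-0.483)*1 = 0.054289 - (-1.932) = 1.986289.
D >= 0, so the roots are real: z = (-b +/- sqrt(D)) / (2a) = (0.233 +/- 1.409358) / (-0.966).
  z_1 = (0.233 + 1.409358) / (-0.966) = -1.7002,   |z_1| = 1.7002.
  z_2 = (0.233 - 1.409358) / (-0.966) = 1.2178,   |z_2| = 1.2178.
Moduli of all roots: 1.7002, 1.2178.
All moduli strictly greater than 1? Yes.
Verdict: Stationary.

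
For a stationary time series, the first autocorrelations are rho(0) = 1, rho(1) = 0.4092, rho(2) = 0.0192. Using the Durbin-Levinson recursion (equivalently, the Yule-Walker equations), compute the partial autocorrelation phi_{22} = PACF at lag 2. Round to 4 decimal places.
\phi_{22} = -0.1781

The PACF at lag k is phi_{kk}, the last component of the solution
to the Yule-Walker system G_k phi = r_k where
  (G_k)_{ij} = rho(|i - j|), (r_k)_i = rho(i), i,j = 1..k.
Equivalently, Durbin-Levinson gives phi_{kk} iteratively:
  phi_{11} = rho(1)
  phi_{kk} = [rho(k) - sum_{j=1..k-1} phi_{k-1,j} rho(k-j)]
            / [1 - sum_{j=1..k-1} phi_{k-1,j} rho(j)],
  phi_{k,j} = phi_{k-1,j} - phi_{kk} phi_{k-1,k-j},  j = 1..k-1.
Step k = 1:
  phi_11 = rho(1) = 0.4092.
Step k = 2:
  phi_22 = [rho(2) - phi_11 rho(1)] / [1 - phi_11 rho(1)] = [0.0192 - (0.4092)(0.4092)] / [1 - (0.4092)(0.4092)]
         = -0.14824464 / 0.83255536 = -0.1781.
Therefore phi_{22} = -0.1781.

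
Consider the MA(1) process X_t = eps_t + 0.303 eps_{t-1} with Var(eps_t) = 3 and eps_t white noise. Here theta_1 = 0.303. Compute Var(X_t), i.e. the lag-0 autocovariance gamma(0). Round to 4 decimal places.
\gamma(0) = 3.2754

For an MA(q) process X_t = eps_t + sum_i theta_i eps_{t-i} with
Var(eps_t) = sigma^2, the variance is
  gamma(0) = sigma^2 * (1 + sum_i theta_i^2).
  sum_i theta_i^2 = (0.303)^2 = 0.091809.
  gamma(0) = 3 * (1 + 0.091809) = 3 * 1.091809 = 3.275427, which rounds to 3.2754.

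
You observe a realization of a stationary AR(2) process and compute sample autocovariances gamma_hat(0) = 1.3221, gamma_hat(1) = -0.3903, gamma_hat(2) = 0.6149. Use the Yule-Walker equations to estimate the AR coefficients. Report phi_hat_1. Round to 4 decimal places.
\hat\phi_{1} = -0.1730

The Yule-Walker equations for an AR(p) process read, in matrix form,
  Gamma_p phi = r_p,   with   (Gamma_p)_{ij} = gamma(|i - j|),
                       (r_p)_i = gamma(i),   i,j = 1..p.
Substitute the sample gammas (Toeplitz matrix and right-hand side of size 2):
  Gamma_p = [[1.3221, -0.3903], [-0.3903, 1.3221]]
  r_p     = [-0.3903, 0.6149]
Written out:
  1.3221 phi_1 - 0.3903 phi_2 = -0.3903
  -0.3903 phi_1 + 1.3221 phi_2 = 0.6149
Solve by Cramer's rule:
  det = gamma(0)^2 - gamma(1)^2 = (1.3221)^2 - (-0.3903)^2 = 1.74794841 - 0.15233409 = 1.59561432
  phi_hat_1 = [gamma(1) gamma(0) - gamma(1) gamma(2)] / det = [(-0.3903)(1.3221) - (-0.3903)(0.6149)] / 1.59561432 = -0.27602016 / 1.59561432 = -0.173
  phi_hat_2 = [gamma(0) gamma(2) - gamma(1)^2] / det = [(1.3221)(0.6149) - (-0.3903)^2] / 1.59561432 = 0.6606252 / 1.59561432 = 0.414
So phi_hat = [-0.1730, 0.4140].
Therefore phi_hat_1 = -0.1730.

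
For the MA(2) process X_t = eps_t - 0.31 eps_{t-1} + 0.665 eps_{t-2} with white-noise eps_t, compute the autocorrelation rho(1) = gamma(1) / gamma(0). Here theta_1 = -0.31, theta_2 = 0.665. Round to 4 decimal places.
\rho(1) = -0.3355

For an MA(q) process with theta_0 = 1, the autocovariance is
  gamma(k) = sigma^2 * sum_{i=0..q-k} theta_i * theta_{i+k},
and rho(k) = gamma(k) / gamma(0). Sigma^2 cancels.
  numerator   = (1)*(-0.31) + (-0.31)*(0.665) = -0.51615.
  denominator = (1)^2 + (-0.31)^2 + (0.665)^2 = 1.538325.
  rho(1) = -0.51615 / 1.538325 = -0.3355.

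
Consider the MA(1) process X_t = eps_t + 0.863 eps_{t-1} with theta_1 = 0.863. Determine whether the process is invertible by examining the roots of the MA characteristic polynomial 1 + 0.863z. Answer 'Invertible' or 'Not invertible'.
\text{Invertible}

The MA(q) characteristic polynomial is P(z) = 1 + 0.863z.
Invertibility requires all roots to lie outside the unit circle, i.e. |z| > 1 for every root.
This is linear in z: 1 + (0.863) z = 0  =>  z = -1/(0.863) = -1.158749,  |z| = 1.158749.
Moduli of all roots: 1.1587.
All moduli strictly greater than 1? Yes.
Verdict: Invertible.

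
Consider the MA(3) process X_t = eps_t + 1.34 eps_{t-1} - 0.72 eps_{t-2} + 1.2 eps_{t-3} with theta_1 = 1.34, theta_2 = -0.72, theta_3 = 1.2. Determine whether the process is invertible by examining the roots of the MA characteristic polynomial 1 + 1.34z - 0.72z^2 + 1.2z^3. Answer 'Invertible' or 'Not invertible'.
\text{Not invertible}

The MA(q) characteristic polynomial is P(z) = 1 + 1.34z - 0.72z^2 + 1.2z^3.
Invertibility requires all roots to lie outside the unit circle, i.e. |z| > 1 for every root.
Degree 3: look for a simple real root z0 first, then factor out (1 - z/z0) and solve the remaining quadratic.
Testing z0 = -0.5: P(-0.5) = 1 + (1.34)(-0.5) + (-0.72)(-0.5)^2 + (1.2)(-0.5)^3
  = 1 + (-0.67) + (-0.18) + (-0.15) = 0.  So z_0 = -0.5 is a root, |z_0| = 0.5.
Divide out the factor (1 + 2 z) = (1 - z/z0) (since 1/z0 = -2):
  P(z) = (1 + 2 z)(1 + (-0.66) z + (0.6) z^2)
  [check: z-coef -0.66 - (-2) = 1.34; z^2-coef 0.6 - (-2)(-0.66) = -0.72; z^3-coef -(-2)(0.6) = 1.2.]
Remaining roots from the quadratic factor 1 + (-0.66) z + (0.6) z^2:
  Set 1 + (-0.66) z + (0.6) z^2 = 0, i.e. a z^2 + b z + c = 0 with a = 0.6, b = -0.66, c = 1.
  Discriminant D = b^2 - 4ac = (-0.66)^2 - 4*(0.6)*1 = 0.4356 - (2.4) = -1.9644.
  D < 0, so the roots are the complex-conjugate pair z = (-b +/- i sqrt(-D)) / (2a) = 0.55 +/- 1.168i.
  For a conjugate pair |z|^2 = z * conj(z) = (product of roots) = c/a = 1/(0.6) = 1.666667, so |z| = sqrt(1.666667) = 1.291 for both roots.
Moduli of all roots: 0.5000, 1.2910, 1.2910.
All moduli strictly greater than 1? No.
Verdict: Not invertible.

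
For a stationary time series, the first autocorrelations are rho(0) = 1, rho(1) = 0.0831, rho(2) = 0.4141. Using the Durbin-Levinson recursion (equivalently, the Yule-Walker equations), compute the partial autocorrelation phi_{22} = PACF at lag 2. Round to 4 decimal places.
\phi_{22} = 0.4100

The PACF at lag k is phi_{kk}, the last component of the solution
to the Yule-Walker system G_k phi = r_k where
  (G_k)_{ij} = rho(|i - j|), (r_k)_i = rho(i), i,j = 1..k.
Equivalently, Durbin-Levinson gives phi_{kk} iteratively:
  phi_{11} = rho(1)
  phi_{kk} = [rho(k) - sum_{j=1..k-1} phi_{k-1,j} rho(k-j)]
            / [1 - sum_{j=1..k-1} phi_{k-1,j} rho(j)],
  phi_{k,j} = phi_{k-1,j} - phi_{kk} phi_{k-1,k-j},  j = 1..k-1.
Step k = 1:
  phi_11 = rho(1) = 0.0831.
Step k = 2:
  phi_22 = [rho(2) - phi_11 rho(1)] / [1 - phi_11 rho(1)] = [0.4141 - (0.0831)(0.0831)] / [1 - (0.0831)(0.0831)]
         = 0.40719439 / 0.99309439 = 0.41.
Therefore phi_{22} = 0.4100.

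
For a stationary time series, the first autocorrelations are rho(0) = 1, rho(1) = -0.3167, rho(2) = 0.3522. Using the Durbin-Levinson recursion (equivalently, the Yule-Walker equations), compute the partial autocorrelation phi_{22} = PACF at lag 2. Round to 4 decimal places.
\phi_{22} = 0.2800

The PACF at lag k is phi_{kk}, the last component of the solution
to the Yule-Walker system G_k phi = r_k where
  (G_k)_{ij} = rho(|i - j|), (r_k)_i = rho(i), i,j = 1..k.
Equivalently, Durbin-Levinson gives phi_{kk} iteratively:
  phi_{11} = rho(1)
  phi_{kk} = [rho(k) - sum_{j=1..k-1} phi_{k-1,j} rho(k-j)]
            / [1 - sum_{j=1..k-1} phi_{k-1,j} rho(j)],
  phi_{k,j} = phi_{k-1,j} - phi_{kk} phi_{k-1,k-j},  j = 1..k-1.
Step k = 1:
  phi_11 = rho(1) = -0.3167.
Step k = 2:
  phi_22 = [rho(2) - phi_11 rho(1)] / [1 - phi_11 rho(1)] = [0.3522 - (-0.3167)(-0.3167)] / [1 - (-0.3167)(-0.3167)]
         = 0.25190111 / 0.89970111 = 0.28.
Therefore phi_{22} = 0.2800.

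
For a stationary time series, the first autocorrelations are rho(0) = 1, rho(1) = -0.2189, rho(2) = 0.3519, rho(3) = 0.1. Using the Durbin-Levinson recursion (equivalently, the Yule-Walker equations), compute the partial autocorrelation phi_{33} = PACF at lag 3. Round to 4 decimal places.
\phi_{33} = 0.2600

The PACF at lag k is phi_{kk}, the last component of the solution
to the Yule-Walker system G_k phi = r_k where
  (G_k)_{ij} = rho(|i - j|), (r_k)_i = rho(i), i,j = 1..k.
Equivalently, Durbin-Levinson gives phi_{kk} iteratively:
  phi_{11} = rho(1)
  phi_{kk} = [rho(k) - sum_{j=1..k-1} phi_{k-1,j} rho(k-j)]
            / [1 - sum_{j=1..k-1} phi_{k-1,j} rho(j)],
  phi_{k,j} = phi_{k-1,j} - phi_{kk} phi_{k-1,k-j},  j = 1..k-1.
Step k = 1:
  phi_11 = rho(1) = -0.2189.
Step k = 2:
  phi_22 = [rho(2) - phi_11 rho(1)] / [1 - phi_11 rho(1)] = [0.3519 - (-0.2189)(-0.2189)] / [1 - (-0.2189)(-0.2189)]
         = 0.30398279 / 0.95208279 = 0.319282.
  Update: phi_21 = phi_11 - phi_22 phi_11 = -0.2189 - (0.319282)(-0.2189) = -0.149009.
Step k = 3:
  phi_33 = [rho(3) - phi_21 rho(2) - phi_22 rho(1)] / [1 - phi_21 rho(1) - phi_22 rho(2)]
    numerator   = 0.1 - (-0.149009)(0.3519) - (0.319282)(-0.2189) = 0.22232714
    denominator = 1 - (-0.149009)(-0.2189) - (0.319282)(0.3519) = 0.85502659
  phi_33 = 0.22232714 / 0.85502659 = 0.26.
Therefore phi_{33} = 0.2600.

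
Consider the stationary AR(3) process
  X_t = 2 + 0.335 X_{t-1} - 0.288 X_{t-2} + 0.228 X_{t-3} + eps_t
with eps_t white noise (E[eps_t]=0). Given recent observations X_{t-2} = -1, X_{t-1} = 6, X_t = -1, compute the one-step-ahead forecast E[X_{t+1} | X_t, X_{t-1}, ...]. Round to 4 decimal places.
E[X_{t+1} \mid \mathcal F_t] = -0.2910

For an AR(p) model X_t = c + sum_i phi_i X_{t-i} + eps_t, the
one-step-ahead conditional mean is
  E[X_{t+1} | X_t, ...] = c + sum_i phi_i X_{t+1-i}.
Substitute known values:
  E[X_{t+1} | ...] = 2 + (0.335) * (-1) + (-0.288) * (6) + (0.228) * (-1)
                   = -0.2910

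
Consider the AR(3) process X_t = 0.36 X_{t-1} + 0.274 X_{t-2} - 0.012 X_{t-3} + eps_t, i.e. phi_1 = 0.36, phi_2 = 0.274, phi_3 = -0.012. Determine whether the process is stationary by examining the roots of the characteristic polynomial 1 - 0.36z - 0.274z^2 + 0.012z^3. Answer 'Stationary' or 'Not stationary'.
\text{Stationary}

The AR(p) characteristic polynomial is P(z) = 1 - 0.36z - 0.274z^2 + 0.012z^3.
Stationarity requires all roots to lie outside the unit circle, i.e. |z| > 1 for every root.
Degree 3: look for a simple real root z0 first, then factor out (1 - z/z0) and solve the remaining quadratic.
Testing z0 = -2.5: P(-2.5) = 1 + (-0.36)(-2.5) + (-0.274)(-2.5)^2 + (0.012)(-2.5)^3
  = 1 + (0.9) + (-1.7125) + (-0.1875) = 0.  So z_0 = -2.5 is a root, |z_0| = 2.5.
Divide out the factor (1 + 0.4 z) = (1 - z/z0) (since 1/z0 = -0.4):
  P(z) = (1 + 0.4 z)(1 + (-0.76) z + (0.03) z^2)
  [check: z-coef -0.76 - (-0.4) = -0.36; z^2-coef 0.03 - (-0.4)(-0.76) = -0.274; z^3-coef -(-0.4)(0.03) = 0.012.]
Remaining roots from the quadratic factor 1 + (-0.76) z + (0.03) z^2:
  Set 1 + (-0.76) z + (0.03) z^2 = 0, i.e. a z^2 + b z + c = 0 with a = 0.03, b = -0.76, c = 1.
  Discriminant D = b^2 - 4ac = (-0.76)^2 - 4*(0.03)*1 = 0.5776 - (0.12) = 0.4576.
  D >= 0, so the roots are real: z = (-b +/- sqrt(D)) / (2a) = (0.76 +/- 0.676461) / (0.06).
    z_1 = (0.76 + 0.676461) / (0.06) = 23.941,   |z_1| = 23.941.
    z_2 = (0.76 - 0.676461) / (0.06) = 1.3923,   |z_2| = 1.3923.
Moduli of all roots: 2.5000, 23.9410, 1.3923.
All moduli strictly greater than 1? Yes.
Verdict: Stationary.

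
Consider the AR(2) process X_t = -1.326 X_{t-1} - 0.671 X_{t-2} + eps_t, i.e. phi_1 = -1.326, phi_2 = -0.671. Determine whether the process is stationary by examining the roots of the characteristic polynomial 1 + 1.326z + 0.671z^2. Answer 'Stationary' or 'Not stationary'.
\text{Stationary}

The AR(p) characteristic polynomial is P(z) = 1 + 1.326z + 0.671z^2.
Stationarity requires all roots to lie outside the unit circle, i.e. |z| > 1 for every root.
Set 1 + (1.326) z + (0.671) z^2 = 0, i.e. a z^2 + b z + c = 0 with a = 0.671, b = 1.326, c = 1.
Discriminant D = b^2 - 4ac = (1.326)^2 - 4*(0.671)*1 = 1.758276 - (2.684) = -0.925724.
D < 0, so the roots are the complex-conjugate pair z = (-b +/- i sqrt(-D)) / (2a) = -0.9881 +/- 0.7169i.
For a conjugate pair |z|^2 = z * conj(z) = (product of roots) = c/a = 1/(0.671) = 1.490313, so |z| = sqrt(1.490313) = 1.2208 for both roots.
Moduli of all roots: 1.2208, 1.2208.
All moduli strictly greater than 1? Yes.
Verdict: Stationary.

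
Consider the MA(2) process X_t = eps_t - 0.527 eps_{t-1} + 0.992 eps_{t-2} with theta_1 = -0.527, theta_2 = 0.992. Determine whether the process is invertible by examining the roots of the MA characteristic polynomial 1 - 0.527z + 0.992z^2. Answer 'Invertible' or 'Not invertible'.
\text{Invertible}

The MA(q) characteristic polynomial is P(z) = 1 - 0.527z + 0.992z^2.
Invertibility requires all roots to lie outside the unit circle, i.e. |z| > 1 for every root.
Set 1 + (-0.527) z + (0.992) z^2 = 0, i.e. a z^2 + b z + c = 0 with a = 0.992, b = -0.527, c = 1.
Discriminant D = b^2 - 4ac = (-0.527)^2 - 4*(0.992)*1 = 0.277729 - (3.968) = -3.690271.
D < 0, so the roots are the complex-conjugate pair z = (-b +/- i sqrt(-D)) / (2a) = 0.2656 +/- 0.9682i.
For a conjugate pair |z|^2 = z * conj(z) = (product of roots) = c/a = 1/(0.992) = 1.008065, so |z| = sqrt(1.008065) = 1.004 for both roots.
Moduli of all roots: 1.0040, 1.0040.
All moduli strictly greater than 1? Yes.
Verdict: Invertible.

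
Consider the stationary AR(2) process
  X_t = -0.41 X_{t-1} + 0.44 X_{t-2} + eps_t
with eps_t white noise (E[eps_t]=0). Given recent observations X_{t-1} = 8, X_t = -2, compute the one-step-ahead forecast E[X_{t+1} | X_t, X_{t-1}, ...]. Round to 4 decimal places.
E[X_{t+1} \mid \mathcal F_t] = 4.3400

For an AR(p) model X_t = c + sum_i phi_i X_{t-i} + eps_t, the
one-step-ahead conditional mean is
  E[X_{t+1} | X_t, ...] = c + sum_i phi_i X_{t+1-i}.
Substitute known values:
  E[X_{t+1} | ...] = (-0.41) * (-2) + (0.44) * (8)
                   = 4.3400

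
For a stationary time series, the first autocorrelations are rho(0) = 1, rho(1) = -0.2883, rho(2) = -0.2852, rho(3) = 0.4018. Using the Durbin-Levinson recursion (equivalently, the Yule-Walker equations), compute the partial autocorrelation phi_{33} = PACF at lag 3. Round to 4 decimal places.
\phi_{33} = 0.2220

The PACF at lag k is phi_{kk}, the last component of the solution
to the Yule-Walker system G_k phi = r_k where
  (G_k)_{ij} = rho(|i - j|), (r_k)_i = rho(i), i,j = 1..k.
Equivalently, Durbin-Levinson gives phi_{kk} iteratively:
  phi_{11} = rho(1)
  phi_{kk} = [rho(k) - sum_{j=1..k-1} phi_{k-1,j} rho(k-j)]
            / [1 - sum_{j=1..k-1} phi_{k-1,j} rho(j)],
  phi_{k,j} = phi_{k-1,j} - phi_{kk} phi_{k-1,k-j},  j = 1..k-1.
Step k = 1:
  phi_11 = rho(1) = -0.2883.
Step k = 2:
  phi_22 = [rho(2) - phi_11 rho(1)] / [1 - phi_11 rho(1)] = [-0.2852 - (-0.2883)(-0.2883)] / [1 - (-0.2883)(-0.2883)]
         = -0.36831689 / 0.91688311 = -0.401705.
  Update: phi_21 = phi_11 - phi_22 phi_11 = -0.2883 - (-0.401705)(-0.2883) = -0.404112.
Step k = 3:
  phi_33 = [rho(3) - phi_21 rho(2) - phi_22 rho(1)] / [1 - phi_21 rho(1) - phi_22 rho(2)]
    numerator   = 0.4018 - (-0.404112)(-0.2852) - (-0.401705)(-0.2883) = 0.17073569
    denominator = 1 - (-0.404112)(-0.2883) - (-0.401705)(-0.2852) = 0.76892823
  phi_33 = 0.17073569 / 0.76892823 = 0.222.
Therefore phi_{33} = 0.2220.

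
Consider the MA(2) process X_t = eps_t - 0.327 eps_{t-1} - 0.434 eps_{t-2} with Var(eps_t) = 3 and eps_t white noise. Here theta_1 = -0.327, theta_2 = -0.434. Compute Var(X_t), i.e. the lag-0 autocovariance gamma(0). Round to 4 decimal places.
\gamma(0) = 3.8859

For an MA(q) process X_t = eps_t + sum_i theta_i eps_{t-i} with
Var(eps_t) = sigma^2, the variance is
  gamma(0) = sigma^2 * (1 + sum_i theta_i^2).
  sum_i theta_i^2 = (-0.327)^2 + (-0.434)^2 = 0.106929 + 0.188356 = 0.295285.
  gamma(0) = 3 * (1 + 0.295285) = 3 * 1.295285 = 3.885855, which rounds to 3.8859.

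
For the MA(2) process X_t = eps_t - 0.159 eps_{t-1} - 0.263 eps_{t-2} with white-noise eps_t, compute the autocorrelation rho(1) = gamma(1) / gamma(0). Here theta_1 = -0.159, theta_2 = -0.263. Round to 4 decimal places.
\rho(1) = -0.1071

For an MA(q) process with theta_0 = 1, the autocovariance is
  gamma(k) = sigma^2 * sum_{i=0..q-k} theta_i * theta_{i+k},
and rho(k) = gamma(k) / gamma(0). Sigma^2 cancels.
  numerator   = (1)*(-0.159) + (-0.159)*(-0.263) = -0.117183.
  denominator = (1)^2 + (-0.159)^2 + (-0.263)^2 = 1.09445.
  rho(1) = -0.117183 / 1.09445 = -0.1071.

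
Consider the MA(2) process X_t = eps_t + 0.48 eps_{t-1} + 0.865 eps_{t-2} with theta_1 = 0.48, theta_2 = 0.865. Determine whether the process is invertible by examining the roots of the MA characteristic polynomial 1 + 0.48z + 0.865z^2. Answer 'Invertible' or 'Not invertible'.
\text{Invertible}

The MA(q) characteristic polynomial is P(z) = 1 + 0.48z + 0.865z^2.
Invertibility requires all roots to lie outside the unit circle, i.e. |z| > 1 for every root.
Set 1 + (0.48) z + (0.865) z^2 = 0, i.e. a z^2 + b z + c = 0 with a = 0.865, b = 0.48, c = 1.
Discriminant D = b^2 - 4ac = (0.48)^2 - 4*(0.865)*1 = 0.2304 - (3.46) = -3.2296.
D < 0, so the roots are the complex-conjugate pair z = (-b +/- i sqrt(-D)) / (2a) = -0.2775 +/- 1.0388i.
For a conjugate pair |z|^2 = z * conj(z) = (product of roots) = c/a = 1/(0.865) = 1.156069, so |z| = sqrt(1.156069) = 1.0752 for both roots.
Moduli of all roots: 1.0752, 1.0752.
All moduli strictly greater than 1? Yes.
Verdict: Invertible.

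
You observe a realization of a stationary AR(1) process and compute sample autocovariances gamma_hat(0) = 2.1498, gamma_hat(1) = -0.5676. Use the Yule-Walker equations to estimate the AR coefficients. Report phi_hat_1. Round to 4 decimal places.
\hat\phi_{1} = -0.2640

The Yule-Walker equations for an AR(p) process read, in matrix form,
  Gamma_p phi = r_p,   with   (Gamma_p)_{ij} = gamma(|i - j|),
                       (r_p)_i = gamma(i),   i,j = 1..p.
Substitute the sample gammas (Toeplitz matrix and right-hand side of size 1):
  Gamma_p = [[2.1498]]
  r_p     = [-0.5676]
With p = 1 this is the single equation gamma(0) phi_1 = gamma(1):
  phi_hat_1 = gamma(1) / gamma(0) = -0.5676 / 2.1498 = -0.2640.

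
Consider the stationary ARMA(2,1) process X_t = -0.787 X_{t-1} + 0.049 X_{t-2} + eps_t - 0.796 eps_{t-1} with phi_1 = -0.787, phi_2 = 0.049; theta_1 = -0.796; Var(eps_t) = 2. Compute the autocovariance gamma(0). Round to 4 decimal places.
\gamma(0) = 18.7725

Multiply the model equation by X_{t-k} and take expectations. With theta_0 = psi_0 = 1 and psi_j the MA(infinity) weights, this gives
  gamma(k) - sum_i phi_i gamma(k-i) = c_k,
  c_k = sigma^2 * sum_{j=k..q} theta_j psi_{j-k}   (c_k = 0 for k > q),
using gamma(-m) = gamma(m).
psi-weights needed (psi_j = theta_j + sum_i phi_i psi_{j-i}):
  psi_1 = theta_1 + phi_1 = -0.796 + (-0.787) = -1.583
Right-hand sides:
  c_0 = sigma^2 (1 + theta_1 psi_1) = 2 * (1 + (-0.796)(-1.583)) = 2 * 2.260068 = 4.520136
  c_1 = sigma^2 theta_1 = 2 * (-0.796) = -1.592
  c_2 = 0
Equations for k = 0, 1, 2 (AR order 2, c_2 = 0):
  (E0) gamma(0) = phi_1 gamma(1) + phi_2 gamma(2) + c_0
  (E1) gamma(1) = phi_1 gamma(0) + phi_2 gamma(1) + c_1
  (E2) gamma(2) = phi_1 gamma(1) + phi_2 gamma(0)
From (E1): gamma(1) = A gamma(0) + B with
  A = phi_1 / (1 - phi_2) = -0.787 / 0.951 = -0.82755,   B = c_1 / (1 - phi_2) = -1.592 / 0.951 = -1.674027.
Insert (E2) into (E0): gamma(0) (1 - phi_2^2) = phi_1 (1 + phi_2) gamma(1) + c_0.
  phi_1 (1 + phi_2) = (-0.787)(1.049) = -0.825563,   1 - phi_2^2 = 0.997599.
Replace gamma(1) by A gamma(0) + B and collect gamma(0):
  gamma(0) [0.997599 - (-0.825563)(-0.82755)] = (-0.825563)(-1.674027) + 4.520136
  gamma(0) * 0.314404 = 5.902151
  gamma(0) = 5.902151 / 0.314404 = 18.772483.
Therefore gamma(0) = 18.7725 (to 4 decimal places).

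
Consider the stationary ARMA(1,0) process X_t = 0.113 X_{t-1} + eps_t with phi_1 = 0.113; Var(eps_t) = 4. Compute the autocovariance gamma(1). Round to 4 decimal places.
\gamma(1) = 0.4578

Multiply the model equation by X_{t-k} and take expectations. With theta_0 = psi_0 = 1 and psi_j the MA(infinity) weights, this gives
  gamma(k) - sum_i phi_i gamma(k-i) = c_k,
  c_k = sigma^2 * sum_{j=k..q} theta_j psi_{j-k}   (c_k = 0 for k > q),
using gamma(-m) = gamma(m).
Pure AR (q = 0): c_0 = sigma^2 = 4, c_k = 0 for k >= 1.
Equations for k = 0 and k = 1 (AR order 1):
  gamma(0) = phi_1 gamma(1) + c_0
  gamma(1) = phi_1 gamma(0) + c_1
Substituting the second into the first: gamma(0) (1 - phi_1^2) = c_0 + phi_1 c_1, so
  gamma(0) = c_0 / (1 - phi_1^2) = 4 / (1 - (0.113)^2) = 4 / 0.987231 = 4.051737.
  gamma(1) = phi_1 gamma(0) = (0.113)(4.051737) = 0.457846.
Therefore gamma(1) = 0.4578 (to 4 decimal places).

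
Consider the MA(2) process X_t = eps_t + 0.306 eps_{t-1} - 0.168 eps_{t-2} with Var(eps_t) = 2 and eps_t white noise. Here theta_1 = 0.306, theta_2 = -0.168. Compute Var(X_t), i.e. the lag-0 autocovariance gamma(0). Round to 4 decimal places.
\gamma(0) = 2.2437

For an MA(q) process X_t = eps_t + sum_i theta_i eps_{t-i} with
Var(eps_t) = sigma^2, the variance is
  gamma(0) = sigma^2 * (1 + sum_i theta_i^2).
  sum_i theta_i^2 = (0.306)^2 + (-0.168)^2 = 0.093636 + 0.028224 = 0.12186.
  gamma(0) = 2 * (1 + 0.12186) = 2 * 1.12186 = 2.24372, which rounds to 2.2437.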